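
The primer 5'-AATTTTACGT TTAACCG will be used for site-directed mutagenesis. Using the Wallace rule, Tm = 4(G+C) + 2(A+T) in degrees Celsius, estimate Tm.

44°C

A=5, G=2, T=7, C=3
So N_AT = 12 and N_GC = 5.
Tm = 2×12 + 4×5 = 44°C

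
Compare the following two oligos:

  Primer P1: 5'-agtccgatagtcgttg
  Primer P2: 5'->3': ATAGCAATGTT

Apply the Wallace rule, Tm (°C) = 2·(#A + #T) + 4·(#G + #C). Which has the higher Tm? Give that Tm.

Primer P1, 48°C

Primer P1: A+T=8, G+C=8 → Tm = 2(8)+4(8) = 48°C
Primer P2: A+T=8, G+C=3 → Tm = 2(8)+4(3) = 28°C
48°C vs 28°C → primer P1 is higher.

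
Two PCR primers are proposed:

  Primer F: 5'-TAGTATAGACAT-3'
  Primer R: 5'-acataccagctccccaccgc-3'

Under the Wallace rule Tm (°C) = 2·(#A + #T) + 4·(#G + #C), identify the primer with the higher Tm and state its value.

Primer F: A+T=9, G+C=3 → Tm = 2(9)+4(3) = 30°C
Primer R: A+T=7, G+C=13 → Tm = 2(7)+4(13) = 66°C
30°C vs 66°C → primer R is higher.

Primer R, 66°C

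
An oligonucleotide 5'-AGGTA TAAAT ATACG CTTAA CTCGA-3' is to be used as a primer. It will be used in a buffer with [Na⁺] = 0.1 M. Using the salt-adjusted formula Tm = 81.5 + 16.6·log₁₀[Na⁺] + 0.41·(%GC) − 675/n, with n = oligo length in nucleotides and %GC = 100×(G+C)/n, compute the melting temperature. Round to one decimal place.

51.0°C

Length n = 25. A=10, C=4, T=7, G=4
G+C = 8, so %GC = 8/25 × 100 = 32%
Salt term: 16.6 × (-1) = -16.6
GC term: 0.41 × 32 = 13.12; length term: −675/25 = −27
Tm = 81.5 + (-16.6) + 13.12 − 27 = 51.02 → 51.0°C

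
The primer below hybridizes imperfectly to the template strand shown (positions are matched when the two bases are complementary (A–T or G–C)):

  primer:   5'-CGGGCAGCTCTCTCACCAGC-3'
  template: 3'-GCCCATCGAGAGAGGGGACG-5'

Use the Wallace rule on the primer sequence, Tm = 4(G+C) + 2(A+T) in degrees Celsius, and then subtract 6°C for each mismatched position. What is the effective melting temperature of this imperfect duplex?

Primer base counts: A=3, T=3, G=5, C=9 → A+T=6, G+C=14
Perfect-match Tm = 2(6) + 4(14) = 12 + 56 = 68°C
Mismatches (positions where the bases are not complementary): 3 (at positions 5, 15, 18)
Effective Tm = 68 − 3×6 = 68 − 18 = 50°C

50°C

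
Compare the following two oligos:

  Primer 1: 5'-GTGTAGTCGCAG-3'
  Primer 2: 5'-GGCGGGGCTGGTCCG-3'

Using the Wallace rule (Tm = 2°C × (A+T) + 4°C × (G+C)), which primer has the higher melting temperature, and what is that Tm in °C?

Primer 1: A+T=5, G+C=7 → Tm = 2(5)+4(7) = 38°C
Primer 2: A+T=2, G+C=13 → Tm = 2(2)+4(13) = 56°C
38°C vs 56°C → primer 2 is higher.

Primer 2, 56°C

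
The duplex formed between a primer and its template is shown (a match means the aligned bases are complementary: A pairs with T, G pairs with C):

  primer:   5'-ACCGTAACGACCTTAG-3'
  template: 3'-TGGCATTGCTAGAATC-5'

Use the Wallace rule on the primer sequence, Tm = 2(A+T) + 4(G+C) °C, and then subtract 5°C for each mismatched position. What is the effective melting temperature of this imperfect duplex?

43°C

Primer base counts: A=5, T=3, G=3, C=5 → A+T=8, G+C=8
Perfect-match Tm = 2(8) + 4(8) = 16 + 32 = 48°C
Mismatches (positions where the bases are not complementary): 1 (at position 11)
Effective Tm = 48 − 1×5 = 48 − 5 = 43°C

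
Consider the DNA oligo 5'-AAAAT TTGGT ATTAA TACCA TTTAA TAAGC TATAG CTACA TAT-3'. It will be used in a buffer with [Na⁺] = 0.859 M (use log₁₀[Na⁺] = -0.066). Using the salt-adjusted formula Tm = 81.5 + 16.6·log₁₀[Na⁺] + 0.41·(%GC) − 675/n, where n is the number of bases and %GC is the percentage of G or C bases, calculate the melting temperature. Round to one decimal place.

73.3°C

Length n = 43. Counting bases: C=5, G=4, A=18, T=16
G+C = 9, so %GC = 9/43 × 100 = 20.93%
Salt term: 16.6 × (-0.066) = -1.096
GC term: 0.41 × 20.93 = 8.581; length term: −675/43 = −15.698
Tm = 81.5 + (-1.096) + 8.581 − 15.698 = 73.287 → 73.3°C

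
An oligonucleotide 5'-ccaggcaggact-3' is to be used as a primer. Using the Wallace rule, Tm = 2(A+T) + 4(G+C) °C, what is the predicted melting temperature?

40°C

Base counts: A=3, G=4, T=1, C=4
AT pairs contribute 4, GC pairs contribute 8.
Tm = 4·8 + 2·4 = 32 + 8 = 40°C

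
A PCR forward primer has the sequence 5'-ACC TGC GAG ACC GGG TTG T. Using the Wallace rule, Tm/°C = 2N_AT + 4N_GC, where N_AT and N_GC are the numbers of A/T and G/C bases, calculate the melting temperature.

62°C

Scanning the sequence gives C=5, T=4, G=7, A=3.
So N_AT = 7 and N_GC = 12.
Tm = 2×7 + 4×12 = 62°C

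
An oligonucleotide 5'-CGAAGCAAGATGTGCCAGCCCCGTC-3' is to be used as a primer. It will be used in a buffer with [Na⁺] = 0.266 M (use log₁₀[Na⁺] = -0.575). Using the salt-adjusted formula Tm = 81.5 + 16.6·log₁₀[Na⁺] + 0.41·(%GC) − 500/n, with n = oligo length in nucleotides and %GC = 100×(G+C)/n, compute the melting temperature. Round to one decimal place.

78.2°C

Length n = 25. Base counts: G=7, T=3, A=6, C=9
G+C = 16, so %GC = 16/25 × 100 = 64%
Salt term: 16.6 × (-0.575) = -9.545
GC term: 0.41 × 64 = 26.24; length term: −500/25 = −20
Tm = 81.5 + (-9.545) + 26.24 − 20 = 78.195 → 78.2°C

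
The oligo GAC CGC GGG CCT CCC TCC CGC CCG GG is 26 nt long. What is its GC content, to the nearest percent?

T=2, G=9, C=14, A=1
G+C = 9 + 14 = 23 out of 26 bases
%GC = 23/26 × 100 = 88.46% ≈ 88%

88%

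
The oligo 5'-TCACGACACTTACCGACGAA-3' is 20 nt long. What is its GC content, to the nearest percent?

50%

Scanning the sequence gives G=3, T=3, A=7, C=7.
G+C = 3 + 7 = 10 out of 20 bases
%GC = 10/20 × 100 = 50% ≈ 50%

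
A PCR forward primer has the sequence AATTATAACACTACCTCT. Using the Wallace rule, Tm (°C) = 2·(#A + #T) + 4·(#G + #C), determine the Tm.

Counting bases: G=0, A=7, C=5, T=6
So N_AT = 13 and N_GC = 5.
Tm = 4·5 + 2·13 = 20 + 26 = 46°C

46°C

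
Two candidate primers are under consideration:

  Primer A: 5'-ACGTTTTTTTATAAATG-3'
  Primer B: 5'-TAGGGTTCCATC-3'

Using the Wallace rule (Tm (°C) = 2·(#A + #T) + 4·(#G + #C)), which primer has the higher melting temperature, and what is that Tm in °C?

Primer A: A+T=14, G+C=3 → Tm = 2(14)+4(3) = 40°C
Primer B: A+T=6, G+C=6 → Tm = 2(6)+4(6) = 36°C
40°C vs 36°C → primer A is higher.

Primer A, 40°C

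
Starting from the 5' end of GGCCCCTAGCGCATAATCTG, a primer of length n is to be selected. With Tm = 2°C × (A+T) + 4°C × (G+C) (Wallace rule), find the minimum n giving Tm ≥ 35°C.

n = 10

First 9 bases: GGCCCCTAG → Tm = 32°C (< 35°C)
First 10 bases: GGCCCCTAGC → Tm = 36°C (≥ 35°C)
Since every base adds ≥2°C, Tm only increases with n, so the threshold is first crossed at n = 10.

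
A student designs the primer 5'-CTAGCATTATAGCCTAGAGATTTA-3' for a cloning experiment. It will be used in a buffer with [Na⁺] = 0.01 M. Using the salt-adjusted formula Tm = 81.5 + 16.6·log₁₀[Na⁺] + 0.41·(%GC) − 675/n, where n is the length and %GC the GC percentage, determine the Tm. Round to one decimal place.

33.8°C

Length n = 24. Scanning the sequence gives A=8, C=4, T=8, G=4.
G+C = 8, so %GC = 8/24 × 100 = 33.333%
Salt term: 16.6 × (-2) = -33.2
GC term: 0.41 × 33.333 = 13.667; length term: −675/24 = −28.125
Tm = 81.5 + (-33.2) + 13.667 − 28.125 = 33.842 → 33.8°C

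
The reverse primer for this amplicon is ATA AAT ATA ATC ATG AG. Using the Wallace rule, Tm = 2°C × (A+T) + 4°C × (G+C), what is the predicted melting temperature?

Counting bases: A=9, C=1, T=5, G=2
A+T = 14, G+C = 3
Tm = 2(14) + 4(3) = 28 + 12 = 40°C

40°C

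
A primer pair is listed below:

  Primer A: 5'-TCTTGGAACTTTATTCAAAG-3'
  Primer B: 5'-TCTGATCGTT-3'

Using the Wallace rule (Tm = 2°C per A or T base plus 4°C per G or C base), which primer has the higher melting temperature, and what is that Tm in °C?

Primer A, 52°C

Primer A: A+T=14, G+C=6 → Tm = 2(14)+4(6) = 52°C
Primer B: A+T=6, G+C=4 → Tm = 2(6)+4(4) = 28°C
52°C vs 28°C → primer A is higher.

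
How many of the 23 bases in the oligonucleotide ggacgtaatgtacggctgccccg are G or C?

15

Counting bases: T=4, G=8, A=4, C=7
G+C = 8 + 7 = 15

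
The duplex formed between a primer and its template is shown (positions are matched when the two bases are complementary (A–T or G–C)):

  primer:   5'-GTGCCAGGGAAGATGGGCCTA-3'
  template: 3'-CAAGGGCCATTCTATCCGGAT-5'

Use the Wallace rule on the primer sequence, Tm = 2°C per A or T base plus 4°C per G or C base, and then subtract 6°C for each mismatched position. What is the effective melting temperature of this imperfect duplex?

44°C

Primer base counts: A=5, T=3, G=9, C=4 → A+T=8, G+C=13
Perfect-match Tm = 2(8) + 4(13) = 16 + 52 = 68°C
Mismatches (positions where the bases are not complementary): 4 (at positions 3, 6, 9, 15)
Effective Tm = 68 − 4×6 = 68 − 24 = 44°C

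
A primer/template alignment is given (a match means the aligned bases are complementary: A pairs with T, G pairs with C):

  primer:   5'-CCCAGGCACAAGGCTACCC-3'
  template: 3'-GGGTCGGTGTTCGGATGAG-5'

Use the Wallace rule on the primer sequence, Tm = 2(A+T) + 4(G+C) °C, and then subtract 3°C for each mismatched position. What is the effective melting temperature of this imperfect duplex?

Primer base counts: A=5, T=1, G=4, C=9 → A+T=6, G+C=13
Perfect-match Tm = 2(6) + 4(13) = 12 + 52 = 64°C
Mismatches (positions where the bases are not complementary): 3 (at positions 6, 13, 18)
Effective Tm = 64 − 3×3 = 64 − 9 = 55°C

55°C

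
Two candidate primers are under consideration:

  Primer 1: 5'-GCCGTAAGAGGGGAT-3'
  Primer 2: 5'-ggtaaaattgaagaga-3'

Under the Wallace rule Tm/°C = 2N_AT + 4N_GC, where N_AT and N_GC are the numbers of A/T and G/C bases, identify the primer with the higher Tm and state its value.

Primer 1, 48°C

Primer 1: A+T=6, G+C=9 → Tm = 2(6)+4(9) = 48°C
Primer 2: A+T=11, G+C=5 → Tm = 2(11)+4(5) = 42°C
48°C vs 42°C → primer 1 is higher.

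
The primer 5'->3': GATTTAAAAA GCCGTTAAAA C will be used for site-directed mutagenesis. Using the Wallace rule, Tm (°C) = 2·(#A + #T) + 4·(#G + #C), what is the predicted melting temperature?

54°C

C=3, G=3, T=5, A=10
A+T = 15, G+C = 6
Tm = 2(15) + 4(6) = 30 + 24 = 54°C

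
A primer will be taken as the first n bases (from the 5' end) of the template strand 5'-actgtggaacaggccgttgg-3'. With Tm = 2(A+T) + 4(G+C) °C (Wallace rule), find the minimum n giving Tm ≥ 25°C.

n = 9

First 8 bases: ACTGTGGA → Tm = 24°C (< 25°C)
First 9 bases: ACTGTGGAA → Tm = 26°C (≥ 25°C)
Since every base adds ≥2°C, Tm only increases with n, so the threshold is first crossed at n = 9.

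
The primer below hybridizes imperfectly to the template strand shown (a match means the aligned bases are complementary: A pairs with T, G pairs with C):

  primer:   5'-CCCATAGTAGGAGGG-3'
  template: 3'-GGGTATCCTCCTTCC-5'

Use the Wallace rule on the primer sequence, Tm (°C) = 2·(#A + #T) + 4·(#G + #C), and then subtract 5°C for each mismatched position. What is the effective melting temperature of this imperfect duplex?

Primer base counts: A=4, T=2, G=6, C=3 → A+T=6, G+C=9
Perfect-match Tm = 2(6) + 4(9) = 12 + 36 = 48°C
Mismatches (positions where the bases are not complementary): 2 (at positions 8, 13)
Effective Tm = 48 − 2×5 = 48 − 10 = 38°C

38°C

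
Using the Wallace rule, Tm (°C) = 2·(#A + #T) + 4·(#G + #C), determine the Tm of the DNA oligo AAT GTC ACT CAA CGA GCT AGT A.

62°C

Counting bases: T=5, C=5, G=4, A=8
AT pairs contribute 13, GC pairs contribute 9.
Tm = 2(13) + 4(9) = 26 + 36 = 62°C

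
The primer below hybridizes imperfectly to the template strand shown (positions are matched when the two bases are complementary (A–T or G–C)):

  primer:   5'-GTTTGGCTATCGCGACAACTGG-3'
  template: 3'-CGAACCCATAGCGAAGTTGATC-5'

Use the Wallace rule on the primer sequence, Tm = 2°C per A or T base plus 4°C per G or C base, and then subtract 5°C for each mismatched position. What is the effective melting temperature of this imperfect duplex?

Primer base counts: A=4, T=6, G=7, C=5 → A+T=10, G+C=12
Perfect-match Tm = 2(10) + 4(12) = 20 + 48 = 68°C
Mismatches (positions where the bases are not complementary): 5 (at positions 2, 7, 14, 15, 21)
Effective Tm = 68 − 5×5 = 68 − 25 = 43°C

43°C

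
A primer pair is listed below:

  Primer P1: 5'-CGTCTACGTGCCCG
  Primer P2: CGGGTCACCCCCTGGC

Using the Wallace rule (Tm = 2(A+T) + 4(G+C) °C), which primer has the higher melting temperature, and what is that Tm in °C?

Primer P2, 58°C

Primer P1: A+T=4, G+C=10 → Tm = 2(4)+4(10) = 48°C
Primer P2: A+T=3, G+C=13 → Tm = 2(3)+4(13) = 58°C
48°C vs 58°C → primer P2 is higher.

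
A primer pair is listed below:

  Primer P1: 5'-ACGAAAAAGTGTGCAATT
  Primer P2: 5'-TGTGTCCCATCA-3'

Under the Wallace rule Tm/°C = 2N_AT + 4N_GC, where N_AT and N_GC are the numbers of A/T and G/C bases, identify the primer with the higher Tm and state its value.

Primer P1: A+T=12, G+C=6 → Tm = 2(12)+4(6) = 48°C
Primer P2: A+T=6, G+C=6 → Tm = 2(6)+4(6) = 36°C
48°C vs 36°C → primer P1 is higher.

Primer P1, 48°C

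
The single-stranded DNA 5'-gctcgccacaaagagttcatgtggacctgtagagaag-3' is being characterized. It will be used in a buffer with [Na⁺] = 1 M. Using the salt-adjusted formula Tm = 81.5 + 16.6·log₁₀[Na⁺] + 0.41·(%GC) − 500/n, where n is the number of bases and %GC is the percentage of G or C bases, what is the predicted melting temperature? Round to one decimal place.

89.0°C

Length n = 37. Base counts: G=11, A=11, C=8, T=7
G+C = 19, so %GC = 19/37 × 100 = 51.351%
Salt term: 16.6 × (0) = 0
GC term: 0.41 × 51.351 = 21.054; length term: −500/37 = −13.514
Tm = 81.5 + (0) + 21.054 − 13.514 = 89.04 → 89.0°C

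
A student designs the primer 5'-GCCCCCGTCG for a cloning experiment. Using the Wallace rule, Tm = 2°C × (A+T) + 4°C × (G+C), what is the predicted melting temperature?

Scanning the sequence gives T=1, G=3, C=6, A=0.
A+T = 1, G+C = 9
Tm = 2×1 + 4×9 = 38°C

38°C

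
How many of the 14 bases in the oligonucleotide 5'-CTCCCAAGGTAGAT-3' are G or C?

7

G=3, A=4, T=3, C=4
Total G or C: 3 + 4 = 7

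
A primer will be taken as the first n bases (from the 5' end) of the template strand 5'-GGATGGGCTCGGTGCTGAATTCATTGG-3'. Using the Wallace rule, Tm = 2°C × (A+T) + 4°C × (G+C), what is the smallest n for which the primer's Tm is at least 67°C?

First 21 bases: GGATGGGCTCGGTGCTGAATT → Tm = 66°C (< 67°C)
First 22 bases: GGATGGGCTCGGTGCTGAATTC → Tm = 70°C (≥ 67°C)
Each additional base adds 2°C (A/T) or 4°C (G/C), so Tm is non-decreasing in n; n = 22 is the first length to reach 67°C.

n = 22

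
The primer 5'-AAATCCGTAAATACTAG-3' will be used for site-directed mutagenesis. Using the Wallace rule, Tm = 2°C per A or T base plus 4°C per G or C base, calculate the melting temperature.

44°C

C=3, T=4, A=8, G=2
AT pairs contribute 12, GC pairs contribute 5.
Tm = 2×12 + 4×5 = 44°C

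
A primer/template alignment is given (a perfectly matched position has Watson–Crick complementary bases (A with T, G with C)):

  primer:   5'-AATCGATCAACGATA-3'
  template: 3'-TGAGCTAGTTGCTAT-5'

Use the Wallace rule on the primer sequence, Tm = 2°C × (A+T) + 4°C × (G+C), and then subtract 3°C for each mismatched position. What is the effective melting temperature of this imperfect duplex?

37°C

Primer base counts: A=7, T=3, G=2, C=3 → A+T=10, G+C=5
Perfect-match Tm = 2(10) + 4(5) = 20 + 20 = 40°C
Mismatches (positions where the bases are not complementary): 1 (at position 2)
Effective Tm = 40 − 1×3 = 40 − 3 = 37°C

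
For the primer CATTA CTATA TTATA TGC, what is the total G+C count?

4

C=3, T=8, G=1, A=6
Total G or C: 1 + 3 = 4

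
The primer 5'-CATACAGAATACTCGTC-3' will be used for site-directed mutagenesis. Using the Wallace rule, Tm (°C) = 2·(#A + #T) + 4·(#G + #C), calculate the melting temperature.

Scanning the sequence gives T=4, A=6, G=2, C=5.
AT pairs contribute 10, GC pairs contribute 7.
Tm = 4·7 + 2·10 = 28 + 20 = 48°C

48°C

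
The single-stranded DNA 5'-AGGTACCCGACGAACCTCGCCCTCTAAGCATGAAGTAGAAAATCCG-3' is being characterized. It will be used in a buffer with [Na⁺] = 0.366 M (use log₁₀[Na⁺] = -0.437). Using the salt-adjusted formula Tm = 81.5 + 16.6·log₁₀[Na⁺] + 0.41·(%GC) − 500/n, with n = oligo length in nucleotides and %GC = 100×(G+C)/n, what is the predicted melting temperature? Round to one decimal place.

Length n = 46. Counting bases: C=14, A=15, G=10, T=7
G+C = 24, so %GC = 24/46 × 100 = 52.174%
Salt term: 16.6 × (-0.437) = -7.254
GC term: 0.41 × 52.174 = 21.391; length term: −500/46 = −10.87
Tm = 81.5 + (-7.254) + 21.391 − 10.87 = 84.767 → 84.8°C

84.8°C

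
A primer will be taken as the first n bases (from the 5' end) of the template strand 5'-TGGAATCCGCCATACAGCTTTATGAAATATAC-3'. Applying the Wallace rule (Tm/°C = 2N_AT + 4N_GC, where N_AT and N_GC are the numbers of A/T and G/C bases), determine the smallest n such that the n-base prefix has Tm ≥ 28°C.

First 8 bases: TGGAATCC → Tm = 24°C (< 28°C)
First 9 bases: TGGAATCCG → Tm = 28°C (≥ 28°C)
Each additional base adds 2°C (A/T) or 4°C (G/C), so Tm is non-decreasing in n; n = 9 is the first length to reach 28°C.

n = 9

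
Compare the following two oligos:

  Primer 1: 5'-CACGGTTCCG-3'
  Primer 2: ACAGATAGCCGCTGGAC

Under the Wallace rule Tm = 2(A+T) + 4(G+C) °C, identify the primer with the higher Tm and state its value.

Primer 2, 54°C

Primer 1: A+T=3, G+C=7 → Tm = 2(3)+4(7) = 34°C
Primer 2: A+T=7, G+C=10 → Tm = 2(7)+4(10) = 54°C
34°C vs 54°C → primer 2 is higher.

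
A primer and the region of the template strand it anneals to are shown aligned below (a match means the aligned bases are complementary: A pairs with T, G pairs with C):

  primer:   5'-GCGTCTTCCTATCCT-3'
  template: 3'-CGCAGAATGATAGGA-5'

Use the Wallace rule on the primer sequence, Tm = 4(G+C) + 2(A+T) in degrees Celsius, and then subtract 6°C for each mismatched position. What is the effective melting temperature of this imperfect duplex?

40°C

Primer base counts: A=1, T=6, G=2, C=6 → A+T=7, G+C=8
Perfect-match Tm = 2(7) + 4(8) = 14 + 32 = 46°C
Mismatches (positions where the bases are not complementary): 1 (at position 8)
Effective Tm = 46 − 1×6 = 46 − 6 = 40°C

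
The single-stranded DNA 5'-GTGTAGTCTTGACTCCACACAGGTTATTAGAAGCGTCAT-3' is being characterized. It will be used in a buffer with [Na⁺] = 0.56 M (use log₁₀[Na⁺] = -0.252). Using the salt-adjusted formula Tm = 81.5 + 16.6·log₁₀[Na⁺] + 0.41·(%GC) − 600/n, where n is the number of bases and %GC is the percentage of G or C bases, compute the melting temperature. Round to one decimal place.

79.8°C

Length n = 39. Counting bases: T=12, A=10, C=8, G=9
G+C = 17, so %GC = 17/39 × 100 = 43.59%
Salt term: 16.6 × (-0.252) = -4.183
GC term: 0.41 × 43.59 = 17.872; length term: −600/39 = −15.385
Tm = 81.5 + (-4.183) + 17.872 − 15.385 = 79.804 → 79.8°C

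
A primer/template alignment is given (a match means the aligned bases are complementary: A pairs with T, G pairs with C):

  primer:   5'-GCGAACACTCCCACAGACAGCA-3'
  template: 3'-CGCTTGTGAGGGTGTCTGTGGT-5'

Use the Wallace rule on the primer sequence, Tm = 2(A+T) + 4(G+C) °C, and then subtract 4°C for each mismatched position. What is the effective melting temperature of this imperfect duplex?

Primer base counts: A=8, T=1, G=4, C=9 → A+T=9, G+C=13
Perfect-match Tm = 2(9) + 4(13) = 18 + 52 = 70°C
Mismatches (positions where the bases are not complementary): 1 (at position 20)
Effective Tm = 70 − 1×4 = 70 − 4 = 66°C

66°C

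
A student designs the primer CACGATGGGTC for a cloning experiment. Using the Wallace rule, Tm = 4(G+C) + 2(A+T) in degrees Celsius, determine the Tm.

36°C

Scanning the sequence gives T=2, G=4, A=2, C=3.
AT pairs contribute 4, GC pairs contribute 7.
Tm = 2×4 + 4×7 = 36°C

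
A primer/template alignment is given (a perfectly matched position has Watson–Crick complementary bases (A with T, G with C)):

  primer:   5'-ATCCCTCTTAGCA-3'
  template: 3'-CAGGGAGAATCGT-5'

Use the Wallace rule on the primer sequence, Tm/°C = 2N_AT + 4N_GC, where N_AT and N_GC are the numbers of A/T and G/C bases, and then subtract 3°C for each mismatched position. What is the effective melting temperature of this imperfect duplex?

35°C

Primer base counts: A=3, T=4, G=1, C=5 → A+T=7, G+C=6
Perfect-match Tm = 2(7) + 4(6) = 14 + 24 = 38°C
Mismatches (positions where the bases are not complementary): 1 (at position 1)
Effective Tm = 38 − 1×3 = 38 − 3 = 35°C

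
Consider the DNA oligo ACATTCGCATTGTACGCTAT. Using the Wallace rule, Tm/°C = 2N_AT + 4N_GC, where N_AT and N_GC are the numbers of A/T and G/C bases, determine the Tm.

56°C

T=7, C=5, A=5, G=3
A+T = 12, G+C = 8
Tm = 2×12 + 4×8 = 56°C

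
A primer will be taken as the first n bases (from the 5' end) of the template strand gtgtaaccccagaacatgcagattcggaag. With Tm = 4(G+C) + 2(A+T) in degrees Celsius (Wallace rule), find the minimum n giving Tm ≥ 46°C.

First 14 bases: GTGTAACCCCAGAA → Tm = 42°C (< 46°C)
First 15 bases: GTGTAACCCCAGAAC → Tm = 46°C (≥ 46°C)
Each additional base adds 2°C (A/T) or 4°C (G/C), so Tm is non-decreasing in n; n = 15 is the first length to reach 46°C.

n = 15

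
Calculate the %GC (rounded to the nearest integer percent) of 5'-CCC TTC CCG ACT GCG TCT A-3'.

Base counts: T=5, C=9, A=2, G=3
G+C = 3 + 9 = 12 out of 19 bases
%GC = 12/19 × 100 = 63.16% ≈ 63%

63%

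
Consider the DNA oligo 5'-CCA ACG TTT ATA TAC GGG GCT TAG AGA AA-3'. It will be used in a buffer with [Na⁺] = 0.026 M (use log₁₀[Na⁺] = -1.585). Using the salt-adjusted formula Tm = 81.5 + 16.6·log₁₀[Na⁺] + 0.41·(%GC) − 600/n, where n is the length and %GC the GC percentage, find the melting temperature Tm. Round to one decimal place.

Length n = 29. Base counts: T=7, A=10, C=5, G=7
G+C = 12, so %GC = 12/29 × 100 = 41.379%
Salt term: 16.6 × (-1.585) = -26.311
GC term: 0.41 × 41.379 = 16.965; length term: −600/29 = −20.69
Tm = 81.5 + (-26.311) + 16.965 − 20.69 = 51.464 → 51.5°C

51.5°C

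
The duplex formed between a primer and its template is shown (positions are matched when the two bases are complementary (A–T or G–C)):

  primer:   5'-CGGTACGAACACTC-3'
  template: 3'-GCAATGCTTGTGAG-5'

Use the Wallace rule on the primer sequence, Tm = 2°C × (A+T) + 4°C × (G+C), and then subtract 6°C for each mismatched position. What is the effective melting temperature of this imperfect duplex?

38°C

Primer base counts: A=4, T=2, G=3, C=5 → A+T=6, G+C=8
Perfect-match Tm = 2(6) + 4(8) = 12 + 32 = 44°C
Mismatches (positions where the bases are not complementary): 1 (at position 3)
Effective Tm = 44 − 1×6 = 44 − 6 = 38°C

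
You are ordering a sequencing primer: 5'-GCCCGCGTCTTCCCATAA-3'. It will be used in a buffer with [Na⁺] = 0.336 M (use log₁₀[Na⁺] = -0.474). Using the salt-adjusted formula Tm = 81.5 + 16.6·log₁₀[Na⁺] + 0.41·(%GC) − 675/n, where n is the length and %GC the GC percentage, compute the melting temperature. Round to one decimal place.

61.2°C

Length n = 18. Scanning the sequence gives A=3, G=3, T=4, C=8.
G+C = 11, so %GC = 11/18 × 100 = 61.111%
Salt term: 16.6 × (-0.474) = -7.868
GC term: 0.41 × 61.111 = 25.056; length term: −675/18 = −37.5
Tm = 81.5 + (-7.868) + 25.056 − 37.5 = 61.188 → 61.2°C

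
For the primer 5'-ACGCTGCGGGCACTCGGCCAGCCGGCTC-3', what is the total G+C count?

22

Base counts: G=10, T=3, C=12, A=3
G+C = 10 + 12 = 22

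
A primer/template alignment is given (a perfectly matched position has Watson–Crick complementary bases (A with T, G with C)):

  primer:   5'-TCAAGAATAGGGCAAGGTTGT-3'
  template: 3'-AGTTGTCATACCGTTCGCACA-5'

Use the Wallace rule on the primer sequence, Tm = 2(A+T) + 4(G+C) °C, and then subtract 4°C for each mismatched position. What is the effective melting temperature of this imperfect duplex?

Primer base counts: A=7, T=5, G=7, C=2 → A+T=12, G+C=9
Perfect-match Tm = 2(12) + 4(9) = 24 + 36 = 60°C
Mismatches (positions where the bases are not complementary): 5 (at positions 5, 7, 10, 17, 18)
Effective Tm = 60 − 5×4 = 60 − 20 = 40°C

40°C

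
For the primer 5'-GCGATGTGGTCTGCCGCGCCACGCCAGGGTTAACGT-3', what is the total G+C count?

24

Scanning the sequence gives T=7, G=13, A=5, C=11.
Total G or C: 13 + 11 = 24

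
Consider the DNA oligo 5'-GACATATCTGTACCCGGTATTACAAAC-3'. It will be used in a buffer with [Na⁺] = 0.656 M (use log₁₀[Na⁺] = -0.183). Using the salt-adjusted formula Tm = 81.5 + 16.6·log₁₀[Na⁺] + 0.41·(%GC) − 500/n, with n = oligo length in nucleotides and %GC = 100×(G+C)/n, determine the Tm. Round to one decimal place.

76.6°C

Length n = 27. Counting bases: C=7, G=4, A=9, T=7
G+C = 11, so %GC = 11/27 × 100 = 40.741%
Salt term: 16.6 × (-0.183) = -3.038
GC term: 0.41 × 40.741 = 16.704; length term: −500/27 = −18.519
Tm = 81.5 + (-3.038) + 16.704 − 18.519 = 76.647 → 76.6°C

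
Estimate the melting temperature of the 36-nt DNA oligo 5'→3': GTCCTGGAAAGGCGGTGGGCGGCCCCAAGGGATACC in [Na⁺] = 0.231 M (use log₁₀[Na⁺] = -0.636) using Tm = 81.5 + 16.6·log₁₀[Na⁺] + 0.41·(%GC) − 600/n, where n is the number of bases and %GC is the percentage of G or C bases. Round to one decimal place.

82.7°C

Length n = 36. A=7, C=10, T=4, G=15
G+C = 25, so %GC = 25/36 × 100 = 69.444%
Salt term: 16.6 × (-0.636) = -10.558
GC term: 0.41 × 69.444 = 28.472; length term: −600/36 = −16.667
Tm = 81.5 + (-10.558) + 28.472 − 16.667 = 82.747 → 82.7°C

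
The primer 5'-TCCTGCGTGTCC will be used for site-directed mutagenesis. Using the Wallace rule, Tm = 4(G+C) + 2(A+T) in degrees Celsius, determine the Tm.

Base counts: A=0, C=5, T=4, G=3
A+T = 4, G+C = 8
Tm = 2×4 + 4×8 = 40°C

40°C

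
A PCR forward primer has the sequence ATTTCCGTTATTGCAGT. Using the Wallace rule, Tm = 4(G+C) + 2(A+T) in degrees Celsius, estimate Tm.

Scanning the sequence gives T=8, C=3, G=3, A=3.
AT pairs contribute 11, GC pairs contribute 6.
Tm = 4·6 + 2·11 = 24 + 22 = 46°C

46°C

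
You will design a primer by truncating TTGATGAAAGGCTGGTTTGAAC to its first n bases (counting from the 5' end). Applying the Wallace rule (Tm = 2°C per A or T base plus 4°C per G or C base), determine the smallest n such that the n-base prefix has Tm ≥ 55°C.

n = 20

First 19 bases: TTGATGAAAGGCTGGTTTG → Tm = 54°C (< 55°C)
First 20 bases: TTGATGAAAGGCTGGTTTGA → Tm = 56°C (≥ 55°C)
Since every base adds ≥2°C, Tm only increases with n, so the threshold is first crossed at n = 20.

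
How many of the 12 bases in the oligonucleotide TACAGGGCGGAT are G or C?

Counting bases: C=2, A=3, T=2, G=5
G+C = 5 + 2 = 7

7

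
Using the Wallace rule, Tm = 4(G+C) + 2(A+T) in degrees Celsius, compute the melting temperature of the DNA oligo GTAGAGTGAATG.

Base counts: G=5, C=0, T=3, A=4
So N_AT = 7 and N_GC = 5.
Tm = 2(7) + 4(5) = 14 + 20 = 34°C

34°C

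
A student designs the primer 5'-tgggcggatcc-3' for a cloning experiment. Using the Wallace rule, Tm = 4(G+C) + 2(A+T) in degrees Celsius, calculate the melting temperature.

38°C

Counting bases: G=5, A=1, T=2, C=3
A+T = 3, G+C = 8
Tm = 2(3) + 4(8) = 6 + 32 = 38°C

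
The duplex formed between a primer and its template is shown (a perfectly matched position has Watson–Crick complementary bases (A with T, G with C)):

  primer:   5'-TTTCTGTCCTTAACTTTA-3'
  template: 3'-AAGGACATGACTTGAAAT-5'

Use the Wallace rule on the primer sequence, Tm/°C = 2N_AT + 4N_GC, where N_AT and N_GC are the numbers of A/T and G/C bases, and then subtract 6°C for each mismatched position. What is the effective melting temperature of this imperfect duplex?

28°C

Primer base counts: A=3, T=10, G=1, C=4 → A+T=13, G+C=5
Perfect-match Tm = 2(13) + 4(5) = 26 + 20 = 46°C
Mismatches (positions where the bases are not complementary): 3 (at positions 3, 8, 11)
Effective Tm = 46 − 3×6 = 46 − 18 = 28°C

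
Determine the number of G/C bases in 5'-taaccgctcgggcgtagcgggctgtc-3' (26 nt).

Counting bases: T=5, G=10, A=3, C=8
G+C = 10 + 8 = 18

18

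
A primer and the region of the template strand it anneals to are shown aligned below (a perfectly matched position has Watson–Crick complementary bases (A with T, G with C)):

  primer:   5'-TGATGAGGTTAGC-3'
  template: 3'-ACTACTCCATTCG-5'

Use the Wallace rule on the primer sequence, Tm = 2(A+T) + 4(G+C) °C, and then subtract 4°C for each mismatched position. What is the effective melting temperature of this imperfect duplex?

Primer base counts: A=3, T=4, G=5, C=1 → A+T=7, G+C=6
Perfect-match Tm = 2(7) + 4(6) = 14 + 24 = 38°C
Mismatches (positions where the bases are not complementary): 1 (at position 10)
Effective Tm = 38 − 1×4 = 38 − 4 = 34°C

34°C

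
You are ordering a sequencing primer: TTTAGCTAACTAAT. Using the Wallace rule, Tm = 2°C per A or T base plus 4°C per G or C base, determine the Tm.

Scanning the sequence gives T=6, C=2, A=5, G=1.
So N_AT = 11 and N_GC = 3.
Tm = 2(11) + 4(3) = 22 + 12 = 34°C

34°C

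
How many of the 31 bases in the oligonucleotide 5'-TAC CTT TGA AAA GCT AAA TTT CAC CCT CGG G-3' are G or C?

13

Counting bases: A=9, C=8, G=5, T=9
Total G or C: 5 + 8 = 13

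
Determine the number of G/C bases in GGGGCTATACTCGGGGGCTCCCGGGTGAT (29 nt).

20

Scanning the sequence gives A=3, T=6, C=7, G=13.
G+C = 13 + 7 = 20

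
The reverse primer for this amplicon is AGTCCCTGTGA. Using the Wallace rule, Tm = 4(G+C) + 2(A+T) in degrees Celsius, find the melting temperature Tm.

34°C

Counting bases: A=2, T=3, G=3, C=3
So N_AT = 5 and N_GC = 6.
Tm = 2(5) + 4(6) = 10 + 24 = 34°C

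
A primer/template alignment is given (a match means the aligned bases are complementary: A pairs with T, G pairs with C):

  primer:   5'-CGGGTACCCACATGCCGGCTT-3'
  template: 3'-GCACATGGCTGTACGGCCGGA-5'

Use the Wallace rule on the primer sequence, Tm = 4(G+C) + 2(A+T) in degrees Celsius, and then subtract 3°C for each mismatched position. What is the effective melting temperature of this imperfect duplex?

Primer base counts: A=3, T=4, G=6, C=8 → A+T=7, G+C=14
Perfect-match Tm = 2(7) + 4(14) = 14 + 56 = 70°C
Mismatches (positions where the bases are not complementary): 3 (at positions 3, 9, 20)
Effective Tm = 70 − 3×3 = 70 − 9 = 61°C

61°C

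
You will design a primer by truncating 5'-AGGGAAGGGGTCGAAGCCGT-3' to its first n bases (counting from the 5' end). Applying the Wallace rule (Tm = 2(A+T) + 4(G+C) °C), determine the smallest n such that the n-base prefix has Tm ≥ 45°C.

First 13 bases: AGGGAAGGGGTCG → Tm = 44°C (< 45°C)
First 14 bases: AGGGAAGGGGTCGA → Tm = 46°C (≥ 45°C)
Each additional base adds 2°C (A/T) or 4°C (G/C), so Tm is non-decreasing in n; n = 14 is the first length to reach 45°C.

n = 14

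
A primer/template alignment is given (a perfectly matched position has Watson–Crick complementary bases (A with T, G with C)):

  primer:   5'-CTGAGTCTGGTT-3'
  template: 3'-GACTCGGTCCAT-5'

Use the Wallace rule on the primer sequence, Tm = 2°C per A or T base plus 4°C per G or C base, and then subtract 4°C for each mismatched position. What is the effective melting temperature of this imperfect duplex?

24°C

Primer base counts: A=1, T=5, G=4, C=2 → A+T=6, G+C=6
Perfect-match Tm = 2(6) + 4(6) = 12 + 24 = 36°C
Mismatches (positions where the bases are not complementary): 3 (at positions 6, 8, 12)
Effective Tm = 36 − 3×4 = 36 − 12 = 24°C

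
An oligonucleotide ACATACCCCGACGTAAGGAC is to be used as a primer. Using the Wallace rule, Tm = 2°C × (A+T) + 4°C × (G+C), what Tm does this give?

Scanning the sequence gives G=4, T=2, A=7, C=7.
AT pairs contribute 9, GC pairs contribute 11.
Tm = 4·11 + 2·9 = 44 + 18 = 62°C

62°C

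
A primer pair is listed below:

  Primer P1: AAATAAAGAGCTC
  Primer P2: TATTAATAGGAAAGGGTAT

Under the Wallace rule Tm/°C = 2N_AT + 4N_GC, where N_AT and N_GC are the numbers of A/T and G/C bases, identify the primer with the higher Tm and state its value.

Primer P1: A+T=9, G+C=4 → Tm = 2(9)+4(4) = 34°C
Primer P2: A+T=14, G+C=5 → Tm = 2(14)+4(5) = 48°C
34°C vs 48°C → primer P2 is higher.

Primer P2, 48°C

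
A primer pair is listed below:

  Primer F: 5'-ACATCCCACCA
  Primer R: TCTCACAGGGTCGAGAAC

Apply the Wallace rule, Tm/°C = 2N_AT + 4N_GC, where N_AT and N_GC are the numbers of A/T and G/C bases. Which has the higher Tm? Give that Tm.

Primer R, 56°C

Primer F: A+T=5, G+C=6 → Tm = 2(5)+4(6) = 34°C
Primer R: A+T=8, G+C=10 → Tm = 2(8)+4(10) = 56°C
34°C vs 56°C → primer R is higher.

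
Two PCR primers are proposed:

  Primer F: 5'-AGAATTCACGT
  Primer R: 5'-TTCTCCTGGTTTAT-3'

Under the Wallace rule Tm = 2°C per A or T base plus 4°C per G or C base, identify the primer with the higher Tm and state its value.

Primer F: A+T=7, G+C=4 → Tm = 2(7)+4(4) = 30°C
Primer R: A+T=9, G+C=5 → Tm = 2(9)+4(5) = 38°C
30°C vs 38°C → primer R is higher.

Primer R, 38°C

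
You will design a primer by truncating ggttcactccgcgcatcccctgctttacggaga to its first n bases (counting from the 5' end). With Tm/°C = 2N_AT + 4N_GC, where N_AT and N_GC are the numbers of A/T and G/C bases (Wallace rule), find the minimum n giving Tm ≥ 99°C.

n = 31

First 30 bases: GGTTCACTCCGCGCATCCCCTGCTTTACGG → Tm = 98°C (< 99°C)
First 31 bases: GGTTCACTCCGCGCATCCCCTGCTTTACGGA → Tm = 100°C (≥ 99°C)
Each additional base adds 2°C (A/T) or 4°C (G/C), so Tm is non-decreasing in n; n = 31 is the first length to reach 99°C.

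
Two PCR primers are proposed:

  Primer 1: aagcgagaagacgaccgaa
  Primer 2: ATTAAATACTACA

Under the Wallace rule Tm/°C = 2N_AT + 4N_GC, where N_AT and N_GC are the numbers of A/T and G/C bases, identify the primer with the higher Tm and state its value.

Primer 1, 58°C

Primer 1: A+T=9, G+C=10 → Tm = 2(9)+4(10) = 58°C
Primer 2: A+T=11, G+C=2 → Tm = 2(11)+4(2) = 30°C
58°C vs 30°C → primer 1 is higher.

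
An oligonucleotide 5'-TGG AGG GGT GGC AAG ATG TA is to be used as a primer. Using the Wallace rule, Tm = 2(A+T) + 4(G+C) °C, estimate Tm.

T=4, G=10, A=5, C=1
AT pairs contribute 9, GC pairs contribute 11.
Tm = 2×9 + 4×11 = 62°C

62°C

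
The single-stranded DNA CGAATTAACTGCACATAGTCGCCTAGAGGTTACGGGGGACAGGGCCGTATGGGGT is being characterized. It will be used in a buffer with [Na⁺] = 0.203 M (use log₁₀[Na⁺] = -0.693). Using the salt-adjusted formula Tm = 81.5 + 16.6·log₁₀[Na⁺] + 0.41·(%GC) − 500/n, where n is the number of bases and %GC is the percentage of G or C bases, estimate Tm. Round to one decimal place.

84.0°C

Length n = 55. Scanning the sequence gives T=11, G=20, C=11, A=13.
G+C = 31, so %GC = 31/55 × 100 = 56.364%
Salt term: 16.6 × (-0.693) = -11.504
GC term: 0.41 × 56.364 = 23.109; length term: −500/55 = −9.091
Tm = 81.5 + (-11.504) + 23.109 − 9.091 = 84.014 → 84.0°C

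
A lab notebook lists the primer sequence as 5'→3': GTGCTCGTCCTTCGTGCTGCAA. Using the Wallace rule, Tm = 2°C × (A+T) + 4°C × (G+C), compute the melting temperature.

A=2, C=7, T=7, G=6
A+T = 9, G+C = 13
Tm = 2(9) + 4(13) = 18 + 52 = 70°C

70°C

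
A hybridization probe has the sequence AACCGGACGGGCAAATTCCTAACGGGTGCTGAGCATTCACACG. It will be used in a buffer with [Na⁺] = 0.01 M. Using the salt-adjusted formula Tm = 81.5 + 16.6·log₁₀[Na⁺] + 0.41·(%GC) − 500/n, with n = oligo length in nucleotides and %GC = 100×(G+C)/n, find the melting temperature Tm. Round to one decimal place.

59.6°C

Length n = 43. Base counts: G=12, T=7, A=12, C=12
G+C = 24, so %GC = 24/43 × 100 = 55.814%
Salt term: 16.6 × (-2) = -33.2
GC term: 0.41 × 55.814 = 22.884; length term: −500/43 = −11.628
Tm = 81.5 + (-33.2) + 22.884 − 11.628 = 59.556 → 59.6°C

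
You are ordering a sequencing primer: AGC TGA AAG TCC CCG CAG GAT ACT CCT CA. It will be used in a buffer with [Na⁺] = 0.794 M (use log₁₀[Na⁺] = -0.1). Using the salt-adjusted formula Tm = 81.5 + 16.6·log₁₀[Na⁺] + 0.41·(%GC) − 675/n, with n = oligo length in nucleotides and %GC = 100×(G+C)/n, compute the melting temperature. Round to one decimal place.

Length n = 29. Counting bases: C=10, A=8, G=6, T=5
G+C = 16, so %GC = 16/29 × 100 = 55.172%
Salt term: 16.6 × (-0.1) = -1.66
GC term: 0.41 × 55.172 = 22.621; length term: −675/29 = −23.276
Tm = 81.5 + (-1.66) + 22.621 − 23.276 = 79.185 → 79.2°C

79.2°C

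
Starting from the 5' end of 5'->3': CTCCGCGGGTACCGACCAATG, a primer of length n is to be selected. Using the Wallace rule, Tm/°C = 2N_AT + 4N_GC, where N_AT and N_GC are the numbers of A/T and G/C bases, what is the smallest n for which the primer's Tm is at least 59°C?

First 16 bases: CTCCGCGGGTACCGAC → Tm = 56°C (< 59°C)
First 17 bases: CTCCGCGGGTACCGACC → Tm = 60°C (≥ 59°C)
Each additional base adds 2°C (A/T) or 4°C (G/C), so Tm is non-decreasing in n; n = 17 is the first length to reach 59°C.

n = 17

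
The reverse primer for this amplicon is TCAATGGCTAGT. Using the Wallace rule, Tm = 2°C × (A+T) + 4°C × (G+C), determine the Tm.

T=4, A=3, C=2, G=3
A+T = 7, G+C = 5
Tm = 2×7 + 4×5 = 34°C

34°C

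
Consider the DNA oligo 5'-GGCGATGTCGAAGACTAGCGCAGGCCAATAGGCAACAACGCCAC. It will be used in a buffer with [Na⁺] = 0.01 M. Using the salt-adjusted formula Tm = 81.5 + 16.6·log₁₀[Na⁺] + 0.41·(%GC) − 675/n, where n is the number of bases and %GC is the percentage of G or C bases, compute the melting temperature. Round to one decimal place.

57.2°C

Length n = 44. T=4, G=13, A=14, C=13
G+C = 26, so %GC = 26/44 × 100 = 59.091%
Salt term: 16.6 × (-2) = -33.2
GC term: 0.41 × 59.091 = 24.227; length term: −675/44 = −15.341
Tm = 81.5 + (-33.2) + 24.227 − 15.341 = 57.186 → 57.2°C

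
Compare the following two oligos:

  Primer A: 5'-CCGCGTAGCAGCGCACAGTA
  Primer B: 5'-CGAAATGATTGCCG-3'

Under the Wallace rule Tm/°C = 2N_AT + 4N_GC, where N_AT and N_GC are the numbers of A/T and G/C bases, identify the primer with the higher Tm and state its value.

Primer A, 66°C

Primer A: A+T=7, G+C=13 → Tm = 2(7)+4(13) = 66°C
Primer B: A+T=7, G+C=7 → Tm = 2(7)+4(7) = 42°C
66°C vs 42°C → primer A is higher.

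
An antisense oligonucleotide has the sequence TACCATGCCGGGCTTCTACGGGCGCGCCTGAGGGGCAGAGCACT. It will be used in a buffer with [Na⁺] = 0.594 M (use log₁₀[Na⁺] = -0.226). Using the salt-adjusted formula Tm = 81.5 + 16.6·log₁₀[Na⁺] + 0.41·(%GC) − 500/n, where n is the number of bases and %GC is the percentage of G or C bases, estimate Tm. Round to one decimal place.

Length n = 44. Base counts: C=14, A=7, T=7, G=16
G+C = 30, so %GC = 30/44 × 100 = 68.182%
Salt term: 16.6 × (-0.226) = -3.752
GC term: 0.41 × 68.182 = 27.955; length term: −500/44 = −11.364
Tm = 81.5 + (-3.752) + 27.955 − 11.364 = 94.339 → 94.3°C

94.3°C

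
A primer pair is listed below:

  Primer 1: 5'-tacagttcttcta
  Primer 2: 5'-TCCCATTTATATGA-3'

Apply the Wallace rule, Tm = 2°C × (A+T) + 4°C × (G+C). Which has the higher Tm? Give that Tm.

Primer 1: A+T=9, G+C=4 → Tm = 2(9)+4(4) = 34°C
Primer 2: A+T=10, G+C=4 → Tm = 2(10)+4(4) = 36°C
34°C vs 36°C → primer 2 is higher.

Primer 2, 36°C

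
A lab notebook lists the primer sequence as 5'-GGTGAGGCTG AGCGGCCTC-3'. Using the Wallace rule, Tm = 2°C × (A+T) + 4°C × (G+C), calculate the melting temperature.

66°C

Scanning the sequence gives A=2, C=5, T=3, G=9.
A+T = 5, G+C = 14
Tm = 4·14 + 2·5 = 56 + 10 = 66°C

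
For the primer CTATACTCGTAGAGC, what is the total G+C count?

7

C=4, G=3, T=4, A=4
Total G or C: 3 + 4 = 7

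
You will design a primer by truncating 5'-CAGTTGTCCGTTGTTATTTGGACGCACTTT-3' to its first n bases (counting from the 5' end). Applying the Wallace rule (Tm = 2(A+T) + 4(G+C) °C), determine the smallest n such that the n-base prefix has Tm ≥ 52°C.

First 18 bases: CAGTTGTCCGTTGTTATT → Tm = 50°C (< 52°C)
First 19 bases: CAGTTGTCCGTTGTTATTT → Tm = 52°C (≥ 52°C)
Each additional base adds 2°C (A/T) or 4°C (G/C), so Tm is non-decreasing in n; n = 19 is the first length to reach 52°C.

n = 19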